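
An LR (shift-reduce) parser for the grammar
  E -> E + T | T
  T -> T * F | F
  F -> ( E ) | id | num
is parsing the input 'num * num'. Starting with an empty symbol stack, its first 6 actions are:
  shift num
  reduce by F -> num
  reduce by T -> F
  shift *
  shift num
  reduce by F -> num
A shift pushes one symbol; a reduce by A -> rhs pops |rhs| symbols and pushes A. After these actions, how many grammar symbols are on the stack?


Tracking the symbol stack through each action:
  Action 1: shift 'num' : push -> stack = [num] (size 1)
  Action 2: reduce by F -> num : pop 1, push F -> stack = [F] (size 1)
  Action 3: reduce by T -> F : pop 1, push T -> stack = [T] (size 1)
  Action 4: shift '*' : push -> stack = [T, *] (size 2)
  Action 5: shift 'num' : push -> stack = [T, *, num] (size 3)
  Action 6: reduce by F -> num : pop 1, push F -> stack = [T, *, F] (size 3)
Final stack size: 3

3


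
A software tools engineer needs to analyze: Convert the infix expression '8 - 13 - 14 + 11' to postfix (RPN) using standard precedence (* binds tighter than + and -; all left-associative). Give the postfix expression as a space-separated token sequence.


Applying the shunting-yard algorithm:
  Operand 8 -> output
  Push '-' onto operator stack -> op-stack: [-]
  Operand 13 -> output
  See '-' (prec 1); top '-' (prec 1) >= it -> pop '-' to output
  Push '-' onto operator stack -> op-stack: [-]
  Operand 14 -> output
  See '+' (prec 1); top '-' (prec 1) >= it -> pop '-' to output
  Push '+' onto operator stack -> op-stack: [+]
  Operand 11 -> output
  End of input: pop '+' to output
Postfix result: 8 13 - 14 - 11 +

8 13 - 14 - 11 +


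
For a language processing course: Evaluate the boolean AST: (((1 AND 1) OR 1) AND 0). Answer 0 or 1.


Step 1: Evaluate inner node
  1 AND 1 = 1
Step 2: Evaluate next node
  1 OR 1 = 1
Step 3: Evaluate root node
  1 AND 0 = 0

0


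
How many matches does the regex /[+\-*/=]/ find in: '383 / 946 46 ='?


Pattern: /[+\-*/=]/ (operators)
Input: '383 / 946 46 ='
Scanning for matches:
  Match 1: '/'
  Match 2: '='
Total matches: 2

2


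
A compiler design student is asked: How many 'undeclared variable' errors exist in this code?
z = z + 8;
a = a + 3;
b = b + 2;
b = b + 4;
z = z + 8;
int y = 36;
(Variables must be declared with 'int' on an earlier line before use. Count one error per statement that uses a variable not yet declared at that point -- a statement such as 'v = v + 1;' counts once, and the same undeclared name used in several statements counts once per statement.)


Scanning code line by line:
  Line 1: use 'z' -> ERROR (undeclared)
  Line 2: use 'a' -> ERROR (undeclared)
  Line 3: use 'b' -> ERROR (undeclared)
  Line 4: use 'b' -> ERROR (undeclared)
  Line 5: use 'z' -> ERROR (undeclared)
  Line 6: declare 'y' -> declared = ['y']
Total undeclared variable errors: 5

5


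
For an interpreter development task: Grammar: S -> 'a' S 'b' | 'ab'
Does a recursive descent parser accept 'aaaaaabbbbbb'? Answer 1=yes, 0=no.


Grammar accepts strings of the form a^n b^n (n >= 1)
Word: 'aaaaaabbbbbb'
Counting: 6 a's and 6 b's
Check: 6 == 6? Yes
Derivation (S -> aSb applied 5 time(s), then S -> ab): S => aSb => aaSbb => aaaSbbb => aaaaSbbbb => aaaaaSbbbbb => aaaaaabbbbbb
Accepted

1


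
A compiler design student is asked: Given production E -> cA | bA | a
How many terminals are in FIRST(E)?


Production: E -> cA | bA | a
Examining each alternative for leading terminals:
  E -> cA : first terminal = 'c'
  E -> bA : first terminal = 'b'
  E -> a : first terminal = 'a'
FIRST(E) = {a, b, c}
Count: 3

3


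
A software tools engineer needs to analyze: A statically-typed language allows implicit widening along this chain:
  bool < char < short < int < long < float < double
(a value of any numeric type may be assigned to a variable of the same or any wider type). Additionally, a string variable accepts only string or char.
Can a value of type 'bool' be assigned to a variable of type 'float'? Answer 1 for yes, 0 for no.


Target variable type: float
Source value type: bool
Numeric ranks: bool=0, float=5
Widening allowed iff rank(source) <= rank(target): 0 <= 5? Yes
Result: 1

1


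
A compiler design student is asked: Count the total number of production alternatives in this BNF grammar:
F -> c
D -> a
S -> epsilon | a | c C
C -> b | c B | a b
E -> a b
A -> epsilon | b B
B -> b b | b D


Counting alternatives per rule:
  F: 1 alternative(s)
  D: 1 alternative(s)
  S: 3 alternative(s)
  C: 3 alternative(s)
  E: 1 alternative(s)
  A: 2 alternative(s)
  B: 2 alternative(s)
Sum: 1 + 1 + 3 + 3 + 1 + 2 + 2 = 13

13


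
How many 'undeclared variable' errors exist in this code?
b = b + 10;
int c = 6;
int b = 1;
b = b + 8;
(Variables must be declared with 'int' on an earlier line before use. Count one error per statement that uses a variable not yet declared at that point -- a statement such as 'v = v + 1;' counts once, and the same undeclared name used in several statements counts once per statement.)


Scanning code line by line:
  Line 1: use 'b' -> ERROR (undeclared)
  Line 2: declare 'c' -> declared = ['c']
  Line 3: declare 'b' -> declared = ['b', 'c']
  Line 4: use 'b' -> OK (declared)
Total undeclared variable errors: 1

1


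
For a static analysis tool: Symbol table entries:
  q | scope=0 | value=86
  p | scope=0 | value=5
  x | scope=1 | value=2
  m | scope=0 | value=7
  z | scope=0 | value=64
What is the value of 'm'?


Searching symbol table for 'm':
  q | scope=0 | value=86
  p | scope=0 | value=5
  x | scope=1 | value=2
  m | scope=0 | value=7 <- MATCH
  z | scope=0 | value=64
Found 'm' at scope 0 with value 7

7


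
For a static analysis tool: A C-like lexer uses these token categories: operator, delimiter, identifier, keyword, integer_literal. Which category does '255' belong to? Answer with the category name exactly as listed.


Token: '255'
Checking categories:
  identifier: no
  integer_literal: YES
  operator: no
  keyword: no
  delimiter: no
Category: integer_literal

integer_literal


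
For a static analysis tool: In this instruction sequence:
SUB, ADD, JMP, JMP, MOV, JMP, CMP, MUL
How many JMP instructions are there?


Scanning instruction sequence for JMP:
  Position 1: SUB
  Position 2: ADD
  Position 3: JMP <- MATCH
  Position 4: JMP <- MATCH
  Position 5: MOV
  Position 6: JMP <- MATCH
  Position 7: CMP
  Position 8: MUL
Matches at positions: [3, 4, 6]
Total JMP count: 3

3


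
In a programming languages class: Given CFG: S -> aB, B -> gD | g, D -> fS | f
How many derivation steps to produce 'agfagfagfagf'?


Grammar: S -> aB, B -> gD | g, D -> fS | f
Deriving 'agfagfagfagf':
Step 1: S -> aB => aB
Step 2: B -> gD => agD
Step 3: D -> fS => agfS
Step 4: S -> aB => agfaB
Step 5: B -> gD => agfagD
Step 6: D -> fS => agfagfS
Step 7: S -> aB => agfagfaB
Step 8: B -> gD => agfagfagD
Step 9: D -> fS => agfagfagfS
Step 10: S -> aB => agfagfagfaB
Step 11: B -> gD => agfagfagfagD
Step 12: D -> f => agfagfagfagf
Total derivation steps: 12

12


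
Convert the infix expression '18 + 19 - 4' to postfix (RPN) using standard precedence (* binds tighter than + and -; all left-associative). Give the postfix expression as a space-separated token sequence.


Applying the shunting-yard algorithm:
  Operand 18 -> output
  Push '+' onto operator stack -> op-stack: [+]
  Operand 19 -> output
  See '-' (prec 1); top '+' (prec 1) >= it -> pop '+' to output
  Push '-' onto operator stack -> op-stack: [-]
  Operand 4 -> output
  End of input: pop '-' to output
Postfix result: 18 19 + 4 -

18 19 + 4 -


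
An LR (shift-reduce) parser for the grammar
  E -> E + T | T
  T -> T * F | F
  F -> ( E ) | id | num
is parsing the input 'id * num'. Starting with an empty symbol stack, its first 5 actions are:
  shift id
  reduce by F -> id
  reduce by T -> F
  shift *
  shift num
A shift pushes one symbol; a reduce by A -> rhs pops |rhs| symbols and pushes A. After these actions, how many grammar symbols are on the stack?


Tracking the symbol stack through each action:
  Action 1: shift 'id' : push -> stack = [id] (size 1)
  Action 2: reduce by F -> id : pop 1, push F -> stack = [F] (size 1)
  Action 3: reduce by T -> F : pop 1, push T -> stack = [T] (size 1)
  Action 4: shift '*' : push -> stack = [T, *] (size 2)
  Action 5: shift 'num' : push -> stack = [T, *, num] (size 3)
Final stack size: 3

3


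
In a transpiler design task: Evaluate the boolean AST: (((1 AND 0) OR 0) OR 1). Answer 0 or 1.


Step 1: Evaluate inner node
  1 AND 0 = 0
Step 2: Evaluate next node
  0 OR 0 = 0
Step 3: Evaluate root node
  0 OR 1 = 1

1


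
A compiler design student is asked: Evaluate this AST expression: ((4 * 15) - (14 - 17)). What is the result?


Expression: ((4 * 15) - (14 - 17))
Evaluating step by step:
  4 * 15 = 60
  14 - 17 = -3
  60 - -3 = 63
Result: 63

63


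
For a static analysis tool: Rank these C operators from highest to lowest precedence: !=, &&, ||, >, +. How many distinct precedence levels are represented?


Looking up precedence for each operator:
  != -> precedence 3
  && -> precedence 2
  || -> precedence 1
  > -> precedence 4
  + -> precedence 5
Sorted highest to lowest: +, >, !=, &&, ||
Distinct precedence values: [5, 4, 3, 2, 1]
Number of distinct levels: 5

5


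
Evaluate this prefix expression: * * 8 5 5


Parsing prefix expression: * * 8 5 5
Step 1: Innermost operation '* 8 5'
  8 * 5 = 40
Step 2: Outer operation '* [40] 5'
  40 * 5 = 200

200


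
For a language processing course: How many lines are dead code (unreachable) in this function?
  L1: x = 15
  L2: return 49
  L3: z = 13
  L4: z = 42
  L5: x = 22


Analyzing control flow:
  L1: reachable (before return)
  L2: reachable (return statement)
  L3: DEAD (after return at L2)
  L4: DEAD (after return at L2)
  L5: DEAD (after return at L2)
Return at L2, total lines = 5
Dead lines: L3 through L5
Count: 3

3


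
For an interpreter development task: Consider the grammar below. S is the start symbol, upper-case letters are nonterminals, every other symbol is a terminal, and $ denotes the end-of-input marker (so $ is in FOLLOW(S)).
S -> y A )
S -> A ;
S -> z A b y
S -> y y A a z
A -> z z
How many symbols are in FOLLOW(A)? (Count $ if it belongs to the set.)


S is the start symbol and does not occur in any rule body, so FOLLOW(S) = {$}.
Examining every occurrence of A in a rule body:
  S -> y A ) : A is followed by terminal ')' -> add ')'
  S -> A ; : A is followed by terminal ';' -> add ';'
  S -> z A b y : A is followed by terminal 'b' -> add 'b'
  S -> y y A a z : A is followed by terminal 'a' -> add 'a'
  A -> z z : A does not occur in the body -> contributes nothing
FOLLOW(A) = {), ;, a, b}
Count: 4

4


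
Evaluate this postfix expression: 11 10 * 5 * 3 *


Processing tokens left to right:
Push 11, Push 10
Pop 11 and 10, compute 11 * 10 = 110, push 110
Push 5
Pop 110 and 5, compute 110 * 5 = 550, push 550
Push 3
Pop 550 and 3, compute 550 * 3 = 1650, push 1650
Stack result: 1650

1650


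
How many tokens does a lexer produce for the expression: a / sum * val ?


Scanning 'a / sum * val'
Token 1: 'a' -> identifier
Token 2: '/' -> operator
Token 3: 'sum' -> identifier
Token 4: '*' -> operator
Token 5: 'val' -> identifier
Total tokens: 5

5


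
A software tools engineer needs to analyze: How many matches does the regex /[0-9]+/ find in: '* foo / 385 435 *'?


Pattern: /[0-9]+/ (int literals)
Input: '* foo / 385 435 *'
Scanning for matches:
  Match 1: '385'
  Match 2: '435'
Total matches: 2

2


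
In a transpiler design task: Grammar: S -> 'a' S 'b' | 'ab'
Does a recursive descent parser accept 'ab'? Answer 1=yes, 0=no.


Grammar accepts strings of the form a^n b^n (n >= 1)
Word: 'ab'
Counting: 1 a's and 1 b's
Check: 1 == 1? Yes
Derivation (S -> aSb applied 0 time(s), then S -> ab): S => ab
Accepted

1


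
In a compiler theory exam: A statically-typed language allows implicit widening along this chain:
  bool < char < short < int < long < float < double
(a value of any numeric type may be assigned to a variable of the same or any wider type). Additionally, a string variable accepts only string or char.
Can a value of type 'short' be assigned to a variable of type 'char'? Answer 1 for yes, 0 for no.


Target variable type: char
Source value type: short
Numeric ranks: short=2, char=1
Widening allowed iff rank(source) <= rank(target): 2 <= 1? No
Result: 0

0


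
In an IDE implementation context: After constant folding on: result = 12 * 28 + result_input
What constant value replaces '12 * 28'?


Identifying constant sub-expression:
  Original: result = 12 * 28 + result_input
  12 and 28 are both compile-time constants
  Evaluating: 12 * 28 = 336
  After folding: result = 336 + result_input

336


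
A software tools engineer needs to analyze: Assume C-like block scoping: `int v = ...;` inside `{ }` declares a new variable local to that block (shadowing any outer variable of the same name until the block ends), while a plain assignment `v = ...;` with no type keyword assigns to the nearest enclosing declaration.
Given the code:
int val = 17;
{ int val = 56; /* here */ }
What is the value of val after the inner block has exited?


Analyzing scoping rules:
Outer scope: declares val = 17
Inner block: 'int val = 56;' declares a NEW val that shadows the outer one
When the block exits the inner val goes out of scope; the outer val was never modified -> 17
Result: 17

17


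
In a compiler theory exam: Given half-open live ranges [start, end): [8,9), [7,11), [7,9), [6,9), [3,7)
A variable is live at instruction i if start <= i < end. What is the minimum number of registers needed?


Live ranges:
  Var0: [8, 9)
  Var1: [7, 11)
  Var2: [7, 9)
  Var3: [6, 9)
  Var4: [3, 7)
Sweep-line events (position, delta, active):
  pos=3 start -> active=1
  pos=6 start -> active=2
  pos=7 end -> active=1
  pos=7 start -> active=2
  pos=7 start -> active=3
  pos=8 start -> active=4
  pos=9 end -> active=3
  pos=9 end -> active=2
  pos=9 end -> active=1
  pos=11 end -> active=0
Maximum simultaneous active: 4
Minimum registers needed: 4

4


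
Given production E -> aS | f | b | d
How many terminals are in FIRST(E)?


Production: E -> aS | f | b | d
Examining each alternative for leading terminals:
  E -> aS : first terminal = 'a'
  E -> f : first terminal = 'f'
  E -> b : first terminal = 'b'
  E -> d : first terminal = 'd'
FIRST(E) = {a, b, d, f}
Count: 4

4


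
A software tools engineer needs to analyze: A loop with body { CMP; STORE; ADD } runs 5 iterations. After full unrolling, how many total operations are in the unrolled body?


Loop body operations: CMP, STORE, ADD (3 ops per iteration)
Unrolling 5 iterations:
  Iteration 1: CMP, STORE, ADD (3 ops)
  Iteration 2: CMP, STORE, ADD (3 ops)
  Iteration 3: CMP, STORE, ADD (3 ops)
  Iteration 4: CMP, STORE, ADD (3 ops)
  Iteration 5: CMP, STORE, ADD (3 ops)
Total: 5 iterations * 3 ops/iter = 15 operations

15


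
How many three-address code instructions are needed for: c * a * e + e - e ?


Expression: c * a * e + e - e
Generating three-address code (respecting * over +/- precedence):
  Instruction 1: t1 = c * a
  Instruction 2: t2 = t1 * e
  Instruction 3: t3 = t2 + e
  Instruction 4: t4 = t3 - e
Total instructions: 4

4


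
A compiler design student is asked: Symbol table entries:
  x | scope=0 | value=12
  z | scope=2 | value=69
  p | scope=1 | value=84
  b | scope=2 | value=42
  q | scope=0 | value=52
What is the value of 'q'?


Searching symbol table for 'q':
  x | scope=0 | value=12
  z | scope=2 | value=69
  p | scope=1 | value=84
  b | scope=2 | value=42
  q | scope=0 | value=52 <- MATCH
Found 'q' at scope 0 with value 52

52


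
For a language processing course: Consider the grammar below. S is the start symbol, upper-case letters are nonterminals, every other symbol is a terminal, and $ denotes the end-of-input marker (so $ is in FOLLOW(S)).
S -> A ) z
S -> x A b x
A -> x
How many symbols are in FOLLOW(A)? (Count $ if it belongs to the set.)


S is the start symbol and does not occur in any rule body, so FOLLOW(S) = {$}.
Examining every occurrence of A in a rule body:
  S -> A ) z : A is followed by terminal ')' -> add ')'
  S -> x A b x : A is followed by terminal 'b' -> add 'b'
  A -> x : A does not occur in the body -> contributes nothing
FOLLOW(A) = {), b}
Count: 2

2


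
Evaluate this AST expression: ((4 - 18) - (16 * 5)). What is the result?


Expression: ((4 - 18) - (16 * 5))
Evaluating step by step:
  4 - 18 = -14
  16 * 5 = 80
  -14 - 80 = -94
Result: -94

-94


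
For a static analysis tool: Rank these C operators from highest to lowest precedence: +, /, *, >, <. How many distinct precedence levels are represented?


Looking up precedence for each operator:
  + -> precedence 5
  / -> precedence 6
  * -> precedence 6
  > -> precedence 4
  < -> precedence 4
Sorted highest to lowest: /, *, +, >, <
Distinct precedence values: [6, 5, 4]
Number of distinct levels: 3

3


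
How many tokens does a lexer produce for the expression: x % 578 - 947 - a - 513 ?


Scanning 'x % 578 - 947 - a - 513'
Token 1: 'x' -> identifier
Token 2: '%' -> operator
Token 3: '578' -> integer_literal
Token 4: '-' -> operator
Token 5: '947' -> integer_literal
Token 6: '-' -> operator
Token 7: 'a' -> identifier
Token 8: '-' -> operator
Token 9: '513' -> integer_literal
Total tokens: 9

9


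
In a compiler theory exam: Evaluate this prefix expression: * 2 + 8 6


Parsing prefix expression: * 2 + 8 6
Step 1: Innermost operation '+ 8 6'
  8 + 6 = 14
Step 2: Outer operation '* 2 [14]'
  2 * 14 = 28

28


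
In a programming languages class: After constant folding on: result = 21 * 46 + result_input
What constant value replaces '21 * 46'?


Identifying constant sub-expression:
  Original: result = 21 * 46 + result_input
  21 and 46 are both compile-time constants
  Evaluating: 21 * 46 = 966
  After folding: result = 966 + result_input

966


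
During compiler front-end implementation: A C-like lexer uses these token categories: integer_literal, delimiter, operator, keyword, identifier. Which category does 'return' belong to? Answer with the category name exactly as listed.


Token: 'return'
Checking categories:
  identifier: no
  integer_literal: no
  operator: no
  keyword: YES
  delimiter: no
Category: keyword

keyword


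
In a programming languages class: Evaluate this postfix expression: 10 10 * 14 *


Processing tokens left to right:
Push 10, Push 10
Pop 10 and 10, compute 10 * 10 = 100, push 100
Push 14
Pop 100 and 14, compute 100 * 14 = 1400, push 1400
Stack result: 1400

1400


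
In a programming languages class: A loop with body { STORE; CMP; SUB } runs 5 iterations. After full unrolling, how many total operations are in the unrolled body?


Loop body operations: STORE, CMP, SUB (3 ops per iteration)
Unrolling 5 iterations:
  Iteration 1: STORE, CMP, SUB (3 ops)
  Iteration 2: STORE, CMP, SUB (3 ops)
  Iteration 3: STORE, CMP, SUB (3 ops)
  Iteration 4: STORE, CMP, SUB (3 ops)
  Iteration 5: STORE, CMP, SUB (3 ops)
Total: 5 iterations * 3 ops/iter = 15 operations

15


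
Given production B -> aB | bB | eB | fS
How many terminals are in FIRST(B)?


Production: B -> aB | bB | eB | fS
Examining each alternative for leading terminals:
  B -> aB : first terminal = 'a'
  B -> bB : first terminal = 'b'
  B -> eB : first terminal = 'e'
  B -> fS : first terminal = 'f'
FIRST(B) = {a, b, e, f}
Count: 4

4


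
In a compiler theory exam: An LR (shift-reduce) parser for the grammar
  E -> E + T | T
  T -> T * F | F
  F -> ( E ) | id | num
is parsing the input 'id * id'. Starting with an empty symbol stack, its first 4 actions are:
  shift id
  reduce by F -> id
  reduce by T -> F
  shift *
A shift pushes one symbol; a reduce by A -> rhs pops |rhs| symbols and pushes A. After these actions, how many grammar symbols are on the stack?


Tracking the symbol stack through each action:
  Action 1: shift 'id' : push -> stack = [id] (size 1)
  Action 2: reduce by F -> id : pop 1, push F -> stack = [F] (size 1)
  Action 3: reduce by T -> F : pop 1, push T -> stack = [T] (size 1)
  Action 4: shift '*' : push -> stack = [T, *] (size 2)
Final stack size: 2

2


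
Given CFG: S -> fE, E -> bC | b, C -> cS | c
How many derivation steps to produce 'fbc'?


Grammar: S -> fE, E -> bC | b, C -> cS | c
Deriving 'fbc':
Step 1: S -> fE => fE
Step 2: E -> bC => fbC
Step 3: C -> c => fbc
Total derivation steps: 3

3


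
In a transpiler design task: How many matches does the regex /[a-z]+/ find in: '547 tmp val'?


Pattern: /[a-z]+/ (identifiers)
Input: '547 tmp val'
Scanning for matches:
  Match 1: 'tmp'
  Match 2: 'val'
Total matches: 2

2


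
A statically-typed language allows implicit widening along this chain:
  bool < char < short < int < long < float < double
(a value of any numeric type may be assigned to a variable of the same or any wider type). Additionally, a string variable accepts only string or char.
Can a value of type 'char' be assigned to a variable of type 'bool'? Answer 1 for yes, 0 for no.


Target variable type: bool
Source value type: char
Numeric ranks: char=1, bool=0
Widening allowed iff rank(source) <= rank(target): 1 <= 0? No
Result: 0

0


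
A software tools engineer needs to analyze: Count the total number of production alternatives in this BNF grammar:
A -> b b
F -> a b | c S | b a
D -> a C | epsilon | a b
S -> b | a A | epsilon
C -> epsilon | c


Counting alternatives per rule:
  A: 1 alternative(s)
  F: 3 alternative(s)
  D: 3 alternative(s)
  S: 3 alternative(s)
  C: 2 alternative(s)
Sum: 1 + 3 + 3 + 3 + 2 = 12

12


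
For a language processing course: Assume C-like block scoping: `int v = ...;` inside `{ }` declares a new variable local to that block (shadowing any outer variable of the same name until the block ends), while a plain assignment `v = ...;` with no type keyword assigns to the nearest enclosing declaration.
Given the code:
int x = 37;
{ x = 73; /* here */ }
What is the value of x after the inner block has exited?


Analyzing scoping rules:
Outer scope: declares x = 37
Inner block: 'x = 73;' has no type keyword, so it is an assignment to the outer x (no shadowing)
The assignment changed the outer variable itself, so the new value persists after the block -> 73
Result: 73

73


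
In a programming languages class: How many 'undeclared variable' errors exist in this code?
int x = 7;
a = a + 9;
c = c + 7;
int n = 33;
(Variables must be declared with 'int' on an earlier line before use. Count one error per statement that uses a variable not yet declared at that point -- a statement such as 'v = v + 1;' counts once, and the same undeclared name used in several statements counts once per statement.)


Scanning code line by line:
  Line 1: declare 'x' -> declared = ['x']
  Line 2: use 'a' -> ERROR (undeclared)
  Line 3: use 'c' -> ERROR (undeclared)
  Line 4: declare 'n' -> declared = ['n', 'x']
Total undeclared variable errors: 2

2


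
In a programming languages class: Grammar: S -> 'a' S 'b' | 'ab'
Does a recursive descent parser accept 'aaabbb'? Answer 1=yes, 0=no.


Grammar accepts strings of the form a^n b^n (n >= 1)
Word: 'aaabbb'
Counting: 3 a's and 3 b's
Check: 3 == 3? Yes
Derivation (S -> aSb applied 2 time(s), then S -> ab): S => aSb => aaSbb => aaabbb
Accepted

1


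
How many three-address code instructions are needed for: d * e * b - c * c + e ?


Expression: d * e * b - c * c + e
Generating three-address code (respecting * over +/- precedence):
  Instruction 1: t1 = d * e
  Instruction 2: t2 = t1 * b
  Instruction 3: t3 = c * c
  Instruction 4: t4 = t2 - t3
  Instruction 5: t5 = t4 + e
Total instructions: 5

5


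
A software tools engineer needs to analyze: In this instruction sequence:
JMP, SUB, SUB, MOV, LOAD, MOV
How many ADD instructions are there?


Scanning instruction sequence for ADD:
  Position 1: JMP
  Position 2: SUB
  Position 3: SUB
  Position 4: MOV
  Position 5: LOAD
  Position 6: MOV
Matches at positions: []
Total ADD count: 0

0


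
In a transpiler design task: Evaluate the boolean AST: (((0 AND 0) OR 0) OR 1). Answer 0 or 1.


Step 1: Evaluate inner node
  0 AND 0 = 0
Step 2: Evaluate next node
  0 OR 0 = 0
Step 3: Evaluate root node
  0 OR 1 = 1

1


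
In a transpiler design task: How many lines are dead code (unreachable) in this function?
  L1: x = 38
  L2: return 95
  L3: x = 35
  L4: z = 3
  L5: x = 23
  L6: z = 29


Analyzing control flow:
  L1: reachable (before return)
  L2: reachable (return statement)
  L3: DEAD (after return at L2)
  L4: DEAD (after return at L2)
  L5: DEAD (after return at L2)
  L6: DEAD (after return at L2)
Return at L2, total lines = 6
Dead lines: L3 through L6
Count: 4

4


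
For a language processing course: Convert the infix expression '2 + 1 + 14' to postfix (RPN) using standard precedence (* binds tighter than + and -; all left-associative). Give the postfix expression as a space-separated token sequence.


Applying the shunting-yard algorithm:
  Operand 2 -> output
  Push '+' onto operator stack -> op-stack: [+]
  Operand 1 -> output
  See '+' (prec 1); top '+' (prec 1) >= it -> pop '+' to output
  Push '+' onto operator stack -> op-stack: [+]
  Operand 14 -> output
  End of input: pop '+' to output
Postfix result: 2 1 + 14 +

2 1 + 14 +


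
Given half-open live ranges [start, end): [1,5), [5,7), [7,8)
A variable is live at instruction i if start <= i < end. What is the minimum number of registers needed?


Live ranges:
  Var0: [1, 5)
  Var1: [5, 7)
  Var2: [7, 8)
Sweep-line events (position, delta, active):
  pos=1 start -> active=1
  pos=5 end -> active=0
  pos=5 start -> active=1
  pos=7 end -> active=0
  pos=7 start -> active=1
  pos=8 end -> active=0
Maximum simultaneous active: 1
Minimum registers needed: 1

1


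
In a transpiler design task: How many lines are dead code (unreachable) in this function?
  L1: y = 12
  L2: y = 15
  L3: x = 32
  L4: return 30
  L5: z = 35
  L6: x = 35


Analyzing control flow:
  L1: reachable (before return)
  L2: reachable (before return)
  L3: reachable (before return)
  L4: reachable (return statement)
  L5: DEAD (after return at L4)
  L6: DEAD (after return at L4)
Return at L4, total lines = 6
Dead lines: L5 through L6
Count: 2

2


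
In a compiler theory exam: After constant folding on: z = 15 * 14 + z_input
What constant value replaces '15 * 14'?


Identifying constant sub-expression:
  Original: z = 15 * 14 + z_input
  15 and 14 are both compile-time constants
  Evaluating: 15 * 14 = 210
  After folding: z = 210 + z_input

210


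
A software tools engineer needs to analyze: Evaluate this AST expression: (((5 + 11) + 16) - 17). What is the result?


Expression: (((5 + 11) + 16) - 17)
Evaluating step by step:
  5 + 11 = 16
  16 + 16 = 32
  32 - 17 = 15
Result: 15

15


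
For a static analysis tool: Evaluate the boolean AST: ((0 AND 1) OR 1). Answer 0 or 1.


Step 1: Evaluate inner node
  0 AND 1 = 0
Step 2: Evaluate root node
  0 OR 1 = 1

1


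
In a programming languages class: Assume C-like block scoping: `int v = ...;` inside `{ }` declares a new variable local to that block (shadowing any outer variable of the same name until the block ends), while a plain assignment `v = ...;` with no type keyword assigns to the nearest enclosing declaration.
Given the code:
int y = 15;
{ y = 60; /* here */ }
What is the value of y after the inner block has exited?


Analyzing scoping rules:
Outer scope: declares y = 15
Inner block: 'y = 60;' has no type keyword, so it is an assignment to the outer y (no shadowing)
The assignment changed the outer variable itself, so the new value persists after the block -> 60
Result: 60

60


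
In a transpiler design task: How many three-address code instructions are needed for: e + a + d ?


Expression: e + a + d
Generating three-address code (respecting * over +/- precedence):
  Instruction 1: t1 = e + a
  Instruction 2: t2 = t1 + d
Total instructions: 2

2


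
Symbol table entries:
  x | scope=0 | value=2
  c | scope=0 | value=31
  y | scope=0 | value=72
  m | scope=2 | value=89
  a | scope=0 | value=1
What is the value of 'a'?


Searching symbol table for 'a':
  x | scope=0 | value=2
  c | scope=0 | value=31
  y | scope=0 | value=72
  m | scope=2 | value=89
  a | scope=0 | value=1 <- MATCH
Found 'a' at scope 0 with value 1

1


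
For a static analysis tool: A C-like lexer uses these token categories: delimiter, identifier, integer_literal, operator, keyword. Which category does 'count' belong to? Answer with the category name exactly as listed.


Token: 'count'
Checking categories:
  identifier: YES
  integer_literal: no
  operator: no
  keyword: no
  delimiter: no
Category: identifier

identifier


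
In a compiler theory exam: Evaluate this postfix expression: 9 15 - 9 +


Processing tokens left to right:
Push 9, Push 15
Pop 9 and 15, compute 9 - 15 = -6, push -6
Push 9
Pop -6 and 9, compute -6 + 9 = 3, push 3
Stack result: 3

3


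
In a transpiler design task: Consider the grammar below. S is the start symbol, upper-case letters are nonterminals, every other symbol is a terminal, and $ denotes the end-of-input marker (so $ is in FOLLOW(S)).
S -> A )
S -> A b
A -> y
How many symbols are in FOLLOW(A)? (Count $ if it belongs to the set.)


S is the start symbol and does not occur in any rule body, so FOLLOW(S) = {$}.
Examining every occurrence of A in a rule body:
  S -> A ) : A is followed by terminal ')' -> add ')'
  S -> A b : A is followed by terminal 'b' -> add 'b'
  A -> y : A does not occur in the body -> contributes nothing
FOLLOW(A) = {), b}
Count: 2

2


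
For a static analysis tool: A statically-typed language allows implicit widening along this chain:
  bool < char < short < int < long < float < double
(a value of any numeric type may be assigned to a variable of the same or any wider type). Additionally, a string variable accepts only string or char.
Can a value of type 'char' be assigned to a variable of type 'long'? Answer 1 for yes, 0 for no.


Target variable type: long
Source value type: char
Numeric ranks: char=1, long=4
Widening allowed iff rank(source) <= rank(target): 1 <= 4? Yes
Result: 1

1


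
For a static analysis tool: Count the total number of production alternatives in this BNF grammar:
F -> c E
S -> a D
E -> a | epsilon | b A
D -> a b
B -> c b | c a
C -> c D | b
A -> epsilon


Counting alternatives per rule:
  F: 1 alternative(s)
  S: 1 alternative(s)
  E: 3 alternative(s)
  D: 1 alternative(s)
  B: 2 alternative(s)
  C: 2 alternative(s)
  A: 1 alternative(s)
Sum: 1 + 1 + 3 + 1 + 2 + 2 + 1 = 11

11


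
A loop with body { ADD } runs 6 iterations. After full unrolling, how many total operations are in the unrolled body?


Loop body operations: ADD (1 op per iteration)
Unrolling 6 iterations:
  Iteration 1: ADD (1 ops)
  Iteration 2: ADD (1 ops)
  Iteration 3: ADD (1 ops)
  Iteration 4: ADD (1 ops)
  Iteration 5: ADD (1 ops)
  Iteration 6: ADD (1 ops)
Total: 6 iterations * 1 ops/iter = 6 operations

6


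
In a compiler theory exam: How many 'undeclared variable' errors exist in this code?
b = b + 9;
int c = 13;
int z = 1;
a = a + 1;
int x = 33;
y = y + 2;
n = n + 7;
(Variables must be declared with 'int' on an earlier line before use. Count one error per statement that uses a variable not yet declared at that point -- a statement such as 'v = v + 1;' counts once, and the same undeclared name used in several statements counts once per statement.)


Scanning code line by line:
  Line 1: use 'b' -> ERROR (undeclared)
  Line 2: declare 'c' -> declared = ['c']
  Line 3: declare 'z' -> declared = ['c', 'z']
  Line 4: use 'a' -> ERROR (undeclared)
  Line 5: declare 'x' -> declared = ['c', 'x', 'z']
  Line 6: use 'y' -> ERROR (undeclared)
  Line 7: use 'n' -> ERROR (undeclared)
Total undeclared variable errors: 4

4


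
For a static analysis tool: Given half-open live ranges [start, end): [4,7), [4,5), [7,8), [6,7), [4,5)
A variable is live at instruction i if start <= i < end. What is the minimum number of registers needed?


Live ranges:
  Var0: [4, 7)
  Var1: [4, 5)
  Var2: [7, 8)
  Var3: [6, 7)
  Var4: [4, 5)
Sweep-line events (position, delta, active):
  pos=4 start -> active=1
  pos=4 start -> active=2
  pos=4 start -> active=3
  pos=5 end -> active=2
  pos=5 end -> active=1
  pos=6 start -> active=2
  pos=7 end -> active=1
  pos=7 end -> active=0
  pos=7 start -> active=1
  pos=8 end -> active=0
Maximum simultaneous active: 3
Minimum registers needed: 3

3


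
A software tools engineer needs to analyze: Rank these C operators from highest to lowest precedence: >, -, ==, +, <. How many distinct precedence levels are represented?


Looking up precedence for each operator:
  > -> precedence 4
  - -> precedence 5
  == -> precedence 3
  + -> precedence 5
  < -> precedence 4
Sorted highest to lowest: -, +, >, <, ==
Distinct precedence values: [5, 4, 3]
Number of distinct levels: 3

3


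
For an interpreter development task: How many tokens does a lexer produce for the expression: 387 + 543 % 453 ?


Scanning '387 + 543 % 453'
Token 1: '387' -> integer_literal
Token 2: '+' -> operator
Token 3: '543' -> integer_literal
Token 4: '%' -> operator
Token 5: '453' -> integer_literal
Total tokens: 5

5


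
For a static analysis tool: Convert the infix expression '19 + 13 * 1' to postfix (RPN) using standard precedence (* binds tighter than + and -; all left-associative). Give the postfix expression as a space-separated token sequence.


Applying the shunting-yard algorithm:
  Operand 19 -> output
  Push '+' onto operator stack -> op-stack: [+]
  Operand 13 -> output
  Push '*' onto operator stack -> op-stack: [+, *]
  Operand 1 -> output
  End of input: pop '*' to output
  End of input: pop '+' to output
Postfix result: 19 13 1 * +

19 13 1 * +


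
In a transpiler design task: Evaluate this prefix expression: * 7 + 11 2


Parsing prefix expression: * 7 + 11 2
Step 1: Innermost operation '+ 11 2'
  11 + 2 = 13
Step 2: Outer operation '* 7 [13]'
  7 * 13 = 91

91


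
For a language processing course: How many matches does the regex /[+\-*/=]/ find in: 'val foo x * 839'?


Pattern: /[+\-*/=]/ (operators)
Input: 'val foo x * 839'
Scanning for matches:
  Match 1: '*'
Total matches: 1

1


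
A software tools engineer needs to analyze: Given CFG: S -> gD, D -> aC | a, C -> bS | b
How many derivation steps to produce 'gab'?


Grammar: S -> gD, D -> aC | a, C -> bS | b
Deriving 'gab':
Step 1: S -> gD => gD
Step 2: D -> aC => gaC
Step 3: C -> b => gab
Total derivation steps: 3

3


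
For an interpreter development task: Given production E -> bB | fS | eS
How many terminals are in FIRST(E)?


Production: E -> bB | fS | eS
Examining each alternative for leading terminals:
  E -> bB : first terminal = 'b'
  E -> fS : first terminal = 'f'
  E -> eS : first terminal = 'e'
FIRST(E) = {b, e, f}
Count: 3

3


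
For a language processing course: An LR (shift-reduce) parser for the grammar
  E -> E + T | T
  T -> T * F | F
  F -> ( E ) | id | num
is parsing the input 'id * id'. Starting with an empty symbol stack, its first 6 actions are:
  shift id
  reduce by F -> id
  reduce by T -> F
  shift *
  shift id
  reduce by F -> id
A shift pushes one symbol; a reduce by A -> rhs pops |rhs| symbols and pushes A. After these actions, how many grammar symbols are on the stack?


Tracking the symbol stack through each action:
  Action 1: shift 'id' : push -> stack = [id] (size 1)
  Action 2: reduce by F -> id : pop 1, push F -> stack = [F] (size 1)
  Action 3: reduce by T -> F : pop 1, push T -> stack = [T] (size 1)
  Action 4: shift '*' : push -> stack = [T, *] (size 2)
  Action 5: shift 'id' : push -> stack = [T, *, id] (size 3)
  Action 6: reduce by F -> id : pop 1, push F -> stack = [T, *, F] (size 3)
Final stack size: 3

3


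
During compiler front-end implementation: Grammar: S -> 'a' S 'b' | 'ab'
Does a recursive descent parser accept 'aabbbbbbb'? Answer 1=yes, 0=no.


Grammar accepts strings of the form a^n b^n (n >= 1)
Word: 'aabbbbbbb'
Counting: 2 a's and 7 b's
Check: 2 == 7? No
Mismatch: a-count != b-count
Rejected

0


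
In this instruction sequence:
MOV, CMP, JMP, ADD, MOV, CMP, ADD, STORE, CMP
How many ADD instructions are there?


Scanning instruction sequence for ADD:
  Position 1: MOV
  Position 2: CMP
  Position 3: JMP
  Position 4: ADD <- MATCH
  Position 5: MOV
  Position 6: CMP
  Position 7: ADD <- MATCH
  Position 8: STORE
  Position 9: CMP
Matches at positions: [4, 7]
Total ADD count: 2

2


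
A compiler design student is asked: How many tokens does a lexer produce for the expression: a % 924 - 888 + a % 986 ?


Scanning 'a % 924 - 888 + a % 986'
Token 1: 'a' -> identifier
Token 2: '%' -> operator
Token 3: '924' -> integer_literal
Token 4: '-' -> operator
Token 5: '888' -> integer_literal
Token 6: '+' -> operator
Token 7: 'a' -> identifier
Token 8: '%' -> operator
Token 9: '986' -> integer_literal
Total tokens: 9

9


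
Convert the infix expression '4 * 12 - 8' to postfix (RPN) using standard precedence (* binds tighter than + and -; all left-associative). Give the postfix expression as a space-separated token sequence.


Applying the shunting-yard algorithm:
  Operand 4 -> output
  Push '*' onto operator stack -> op-stack: [*]
  Operand 12 -> output
  See '-' (prec 1); top '*' (prec 2) >= it -> pop '*' to output
  Push '-' onto operator stack -> op-stack: [-]
  Operand 8 -> output
  End of input: pop '-' to output
Postfix result: 4 12 * 8 -

4 12 * 8 -


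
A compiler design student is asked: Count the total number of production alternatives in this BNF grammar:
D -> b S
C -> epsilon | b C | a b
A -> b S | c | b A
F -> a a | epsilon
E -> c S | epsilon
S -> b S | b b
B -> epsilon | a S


Counting alternatives per rule:
  D: 1 alternative(s)
  C: 3 alternative(s)
  A: 3 alternative(s)
  F: 2 alternative(s)
  E: 2 alternative(s)
  S: 2 alternative(s)
  B: 2 alternative(s)
Sum: 1 + 3 + 3 + 2 + 2 + 2 + 2 = 15

15


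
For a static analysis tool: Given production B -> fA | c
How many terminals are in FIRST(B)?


Production: B -> fA | c
Examining each alternative for leading terminals:
  B -> fA : first terminal = 'f'
  B -> c : first terminal = 'c'
FIRST(B) = {c, f}
Count: 2

2


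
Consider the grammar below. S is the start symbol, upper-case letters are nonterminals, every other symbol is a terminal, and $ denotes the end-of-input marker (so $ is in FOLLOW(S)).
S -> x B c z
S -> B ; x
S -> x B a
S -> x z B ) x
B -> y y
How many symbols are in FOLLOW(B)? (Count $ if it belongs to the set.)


S is the start symbol and does not occur in any rule body, so FOLLOW(S) = {$}.
Examining every occurrence of B in a rule body:
  S -> x B c z : B is followed by terminal 'c' -> add 'c'
  S -> B ; x : B is followed by terminal ';' -> add ';'
  S -> x B a : B is followed by terminal 'a' -> add 'a'
  S -> x z B ) x : B is followed by terminal ')' -> add ')'
  B -> y y : B does not occur in the body -> contributes nothing
FOLLOW(B) = {), ;, a, c}
Count: 4

4


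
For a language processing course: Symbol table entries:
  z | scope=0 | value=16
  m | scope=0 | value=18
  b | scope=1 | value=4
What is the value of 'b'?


Searching symbol table for 'b':
  z | scope=0 | value=16
  m | scope=0 | value=18
  b | scope=1 | value=4 <- MATCH
Found 'b' at scope 1 with value 4

4


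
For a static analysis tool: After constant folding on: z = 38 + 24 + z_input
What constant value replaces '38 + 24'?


Identifying constant sub-expression:
  Original: z = 38 + 24 + z_input
  38 and 24 are both compile-time constants
  Evaluating: 38 + 24 = 62
  After folding: z = 62 + z_input

62


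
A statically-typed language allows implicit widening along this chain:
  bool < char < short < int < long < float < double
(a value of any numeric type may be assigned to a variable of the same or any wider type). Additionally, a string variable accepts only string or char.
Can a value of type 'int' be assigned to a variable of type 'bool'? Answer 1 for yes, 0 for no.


Target variable type: bool
Source value type: int
Numeric ranks: int=3, bool=0
Widening allowed iff rank(source) <= rank(target): 3 <= 0? No
Result: 0

0
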